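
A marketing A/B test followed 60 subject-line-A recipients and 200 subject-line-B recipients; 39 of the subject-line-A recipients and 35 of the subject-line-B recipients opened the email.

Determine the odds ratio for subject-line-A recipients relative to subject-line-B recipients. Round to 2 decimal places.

OR = (39 × 165) / (21 × 35) = 6435/735 ≈ 8.76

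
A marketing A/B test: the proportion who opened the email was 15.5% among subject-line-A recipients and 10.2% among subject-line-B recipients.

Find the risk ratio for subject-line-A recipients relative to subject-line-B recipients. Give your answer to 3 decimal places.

RR = 0.1550 / 0.1020 = 1.520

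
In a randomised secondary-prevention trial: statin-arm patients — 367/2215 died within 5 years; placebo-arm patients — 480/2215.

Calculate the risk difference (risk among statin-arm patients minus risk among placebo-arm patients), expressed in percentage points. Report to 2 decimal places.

-5.10

risk, statin-arm patients = 367/2215 = 0.1657
risk, placebo-arm patients = 480/2215 = 0.2167
risk difference = 0.1657 − 0.2167 = -0.0510 → -5.10 percentage points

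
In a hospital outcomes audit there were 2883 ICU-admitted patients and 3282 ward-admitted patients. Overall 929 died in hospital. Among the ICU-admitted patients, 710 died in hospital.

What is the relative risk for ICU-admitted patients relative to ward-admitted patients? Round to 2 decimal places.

ICU-admitted patients without the outcome: 2883 − 710 = 2173
ward-admitted patients with the outcome: 929 − 710 = 219
ward-admitted patients without the outcome: 3282 − 219 = 3063
risk, ICU-admitted patients = 710/2883 = 0.2463
risk, ward-admitted patients = 219/3282 = 0.0667
RR = 0.2463 / 0.0667 = 3.69

RR ≈ 3.69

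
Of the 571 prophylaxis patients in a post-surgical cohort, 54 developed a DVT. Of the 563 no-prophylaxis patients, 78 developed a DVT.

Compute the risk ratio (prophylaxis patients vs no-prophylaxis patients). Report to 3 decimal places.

risk, prophylaxis patients = 54/571 = 0.0946
risk, no-prophylaxis patients = 78/563 = 0.1385
RR = 0.0946 / 0.1385 = 0.683

0.683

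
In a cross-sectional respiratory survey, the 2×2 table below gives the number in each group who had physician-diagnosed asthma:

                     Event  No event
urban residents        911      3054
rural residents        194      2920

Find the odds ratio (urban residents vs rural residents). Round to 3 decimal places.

OR = (911 × 2920) / (3054 × 194) = 2660120/592476 ≈ 4.490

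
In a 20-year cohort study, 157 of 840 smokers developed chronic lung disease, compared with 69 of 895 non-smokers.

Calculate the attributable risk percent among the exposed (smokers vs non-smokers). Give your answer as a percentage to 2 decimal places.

risk, smokers = 157/840 = 0.1869
risk, non-smokers = 69/895 = 0.0771
AR% = (0.1869 − 0.0771) / 0.1869 = 0.5875 → 58.75%

AR% ≈ 58.75%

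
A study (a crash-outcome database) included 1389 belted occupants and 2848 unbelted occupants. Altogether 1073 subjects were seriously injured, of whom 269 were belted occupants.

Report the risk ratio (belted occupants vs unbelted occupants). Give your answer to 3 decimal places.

belted occupants without the outcome: 1389 − 269 = 1120
unbelted occupants with the outcome: 1073 − 269 = 804
unbelted occupants without the outcome: 2848 − 804 = 2044
risk, belted occupants = 269/1389 = 0.1937
risk, unbelted occupants = 804/2848 = 0.2823
RR = 0.1937 / 0.2823 = 0.686

RR = 0.686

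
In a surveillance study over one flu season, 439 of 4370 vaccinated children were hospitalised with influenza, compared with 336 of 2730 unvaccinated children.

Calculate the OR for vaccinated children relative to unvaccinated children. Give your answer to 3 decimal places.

odds, vaccinated children = 439/3931 = 0.1117
odds, unvaccinated children = 336/2394 = 0.1404
OR = 0.1117 / 0.1404 = 0.796

0.796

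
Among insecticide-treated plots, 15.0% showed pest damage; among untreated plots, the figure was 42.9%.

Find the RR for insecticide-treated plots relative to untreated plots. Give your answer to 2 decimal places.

RR = 0.1500 / 0.4290 = 0.35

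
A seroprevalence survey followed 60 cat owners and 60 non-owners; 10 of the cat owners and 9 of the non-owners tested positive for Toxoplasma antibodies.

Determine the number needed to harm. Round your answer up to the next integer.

risk, cat owners = 10/60 = 0.166667
risk, non-owners = 9/60 = 0.150000
absolute risk difference = 0.016667
1 / 0.016667 = 59.999 → round up → 60

60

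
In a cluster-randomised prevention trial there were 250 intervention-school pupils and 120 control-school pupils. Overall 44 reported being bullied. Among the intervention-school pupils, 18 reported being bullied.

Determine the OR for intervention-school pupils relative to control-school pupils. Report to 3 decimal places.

intervention-school pupils without the outcome: 250 − 18 = 232
control-school pupils with the outcome: 44 − 18 = 26
control-school pupils without the outcome: 120 − 26 = 94
odds, intervention-school pupils = 18/232 = 0.0776
odds, control-school pupils = 26/94 = 0.2766
OR = 0.0776 / 0.2766 = 0.281

0.281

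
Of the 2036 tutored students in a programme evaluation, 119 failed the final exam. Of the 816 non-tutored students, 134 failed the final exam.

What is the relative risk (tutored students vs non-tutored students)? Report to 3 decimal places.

0.356

risk, tutored students = 119/2036 = 0.0584
risk, non-tutored students = 134/816 = 0.1642
RR = 0.0584 / 0.1642 = 0.356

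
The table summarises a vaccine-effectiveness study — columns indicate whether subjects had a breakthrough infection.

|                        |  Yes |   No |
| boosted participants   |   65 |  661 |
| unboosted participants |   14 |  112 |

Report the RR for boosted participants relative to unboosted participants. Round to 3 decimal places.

RR: 0.806

risk, boosted participants = 65/726 = 0.0895
risk, unboosted participants = 14/126 = 0.1111
RR = 0.0895 / 0.1111 = 0.806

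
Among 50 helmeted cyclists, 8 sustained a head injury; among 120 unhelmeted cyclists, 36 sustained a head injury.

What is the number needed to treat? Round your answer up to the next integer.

risk, helmeted cyclists = 8/50 = 0.160000
risk, unhelmeted cyclists = 36/120 = 0.300000
absolute risk difference = 0.140000
1 / 0.140000 = 7.143 → round up → 8

8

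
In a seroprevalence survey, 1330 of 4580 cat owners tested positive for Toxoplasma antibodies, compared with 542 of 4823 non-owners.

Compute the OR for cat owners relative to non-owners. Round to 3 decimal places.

odds, cat owners = 1330/3250 = 0.4092
odds, non-owners = 542/4281 = 0.1266
OR = 0.4092 / 0.1266 = 3.232

3.232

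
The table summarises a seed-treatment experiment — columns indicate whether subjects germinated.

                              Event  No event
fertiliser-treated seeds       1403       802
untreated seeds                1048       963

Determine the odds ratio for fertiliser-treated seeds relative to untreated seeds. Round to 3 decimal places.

OR = (1403 × 963) / (802 × 1048) = 1351089/840496 ≈ 1.607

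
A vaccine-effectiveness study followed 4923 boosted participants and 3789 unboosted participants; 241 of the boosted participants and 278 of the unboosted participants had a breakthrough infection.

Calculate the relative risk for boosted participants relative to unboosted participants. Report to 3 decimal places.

0.667

risk, boosted participants = 241/4923 = 0.04895
risk, unboosted participants = 278/3789 = 0.07337
RR = 0.04895 / 0.07337 = 0.667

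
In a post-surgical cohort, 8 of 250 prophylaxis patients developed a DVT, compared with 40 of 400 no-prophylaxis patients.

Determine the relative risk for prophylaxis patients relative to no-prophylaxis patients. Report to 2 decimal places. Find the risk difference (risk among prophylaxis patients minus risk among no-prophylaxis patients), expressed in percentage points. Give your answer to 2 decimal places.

RR = 0.32; RD = -6.80

risk, prophylaxis patients = 8/250 = 0.03200
risk, no-prophylaxis patients = 40/400 = 0.10000
RR = 0.03200 / 0.10000 = 0.32
risk difference = 0.03200 − 0.10000 = -0.06800 → -6.80 percentage points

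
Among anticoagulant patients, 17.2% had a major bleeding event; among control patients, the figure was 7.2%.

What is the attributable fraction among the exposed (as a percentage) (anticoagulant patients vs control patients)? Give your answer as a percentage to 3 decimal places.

AR% = (0.1720 − 0.0720) / 0.1720 = 0.5814 → 58.140%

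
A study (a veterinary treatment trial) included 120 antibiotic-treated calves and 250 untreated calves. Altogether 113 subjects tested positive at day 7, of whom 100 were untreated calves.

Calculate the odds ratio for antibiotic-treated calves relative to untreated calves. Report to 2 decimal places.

0.18

antibiotic-treated calves with the outcome: 113 − 100 = 13
antibiotic-treated calves without the outcome: 120 − 13 = 107
untreated calves without the outcome: 250 − 100 = 150
odds, antibiotic-treated calves = 13/107 = 0.1215
odds, untreated calves = 100/150 = 0.6667
OR = 0.1215 / 0.6667 = 0.18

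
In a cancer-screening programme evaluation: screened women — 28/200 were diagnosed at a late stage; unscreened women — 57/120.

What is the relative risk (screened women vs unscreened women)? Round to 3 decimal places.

0.295

risk, screened women = 28/200 = 0.1400
risk, unscreened women = 57/120 = 0.4750
RR = 0.1400 / 0.4750 = 0.295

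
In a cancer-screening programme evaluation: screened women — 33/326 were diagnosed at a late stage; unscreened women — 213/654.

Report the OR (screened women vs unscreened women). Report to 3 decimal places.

OR: 0.233

odds, screened women = 33/293 = 0.1126
odds, unscreened women = 213/441 = 0.4830
OR = 0.1126 / 0.4830 = 0.233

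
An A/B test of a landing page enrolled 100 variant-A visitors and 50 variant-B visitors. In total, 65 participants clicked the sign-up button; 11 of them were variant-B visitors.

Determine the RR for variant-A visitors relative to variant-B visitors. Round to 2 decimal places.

2.45

variant-A visitors with the outcome: 65 − 11 = 54
variant-A visitors without the outcome: 100 − 54 = 46
variant-B visitors without the outcome: 50 − 11 = 39
risk, variant-A visitors = 54/100 = 0.5400
risk, variant-B visitors = 11/50 = 0.2200
RR = 0.5400 / 0.2200 = 2.45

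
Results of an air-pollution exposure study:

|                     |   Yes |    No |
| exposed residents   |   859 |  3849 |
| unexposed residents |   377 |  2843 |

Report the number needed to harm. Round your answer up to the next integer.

16

risk, exposed residents = 859/4708 = 0.182455
risk, unexposed residents = 377/3220 = 0.117081
absolute risk difference = 0.065375
1 / 0.065375 = 15.296 → round up → 16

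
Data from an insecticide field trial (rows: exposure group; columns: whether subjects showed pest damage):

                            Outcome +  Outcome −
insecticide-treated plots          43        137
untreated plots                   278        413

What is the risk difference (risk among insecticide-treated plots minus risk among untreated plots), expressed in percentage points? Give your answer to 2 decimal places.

risk, insecticide-treated plots = 43/180 = 0.2389
risk, untreated plots = 278/691 = 0.4023
risk difference = 0.2389 − 0.4023 = -0.1634 → -16.34 percentage points

-16.34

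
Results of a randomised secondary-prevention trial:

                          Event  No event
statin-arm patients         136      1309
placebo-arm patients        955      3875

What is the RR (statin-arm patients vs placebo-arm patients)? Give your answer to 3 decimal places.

risk, statin-arm patients = 136/1445 = 0.0941
risk, placebo-arm patients = 955/4830 = 0.1977
RR = 0.0941 / 0.1977 = 0.476

RR ≈ 0.476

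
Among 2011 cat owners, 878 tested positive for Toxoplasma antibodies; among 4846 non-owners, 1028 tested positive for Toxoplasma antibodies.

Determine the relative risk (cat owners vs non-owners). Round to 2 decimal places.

risk, cat owners = 878/2011 = 0.4366
risk, non-owners = 1028/4846 = 0.2121
RR = 0.4366 / 0.2121 = 2.06

2.06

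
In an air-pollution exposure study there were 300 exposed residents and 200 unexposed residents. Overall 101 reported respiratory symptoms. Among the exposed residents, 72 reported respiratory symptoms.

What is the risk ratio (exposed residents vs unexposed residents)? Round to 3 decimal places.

RR = 1.655

exposed residents without the outcome: 300 − 72 = 228
unexposed residents with the outcome: 101 − 72 = 29
unexposed residents without the outcome: 200 − 29 = 171
risk, exposed residents = 72/300 = 0.2400
risk, unexposed residents = 29/200 = 0.1450
RR = 0.2400 / 0.1450 = 1.655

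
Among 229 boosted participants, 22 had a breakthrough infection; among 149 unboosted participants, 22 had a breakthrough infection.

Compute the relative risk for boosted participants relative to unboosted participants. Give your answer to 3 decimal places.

0.651

risk, boosted participants = 22/229 = 0.0961
risk, unboosted participants = 22/149 = 0.1477
RR = 0.0961 / 0.1477 = 0.651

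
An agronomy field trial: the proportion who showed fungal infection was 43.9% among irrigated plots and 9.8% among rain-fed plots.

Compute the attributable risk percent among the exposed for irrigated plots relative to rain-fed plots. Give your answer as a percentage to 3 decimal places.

AR% = (0.4390 − 0.0980) / 0.4390 = 0.7768 → 77.677%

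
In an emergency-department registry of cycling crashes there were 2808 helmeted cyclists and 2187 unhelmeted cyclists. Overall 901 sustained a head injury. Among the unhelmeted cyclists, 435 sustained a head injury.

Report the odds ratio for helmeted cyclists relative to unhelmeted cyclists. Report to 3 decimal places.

helmeted cyclists with the outcome: 901 − 435 = 466
helmeted cyclists without the outcome: 2808 − 466 = 2342
unhelmeted cyclists without the outcome: 2187 − 435 = 1752
odds, helmeted cyclists = 466/2342 = 0.1990
odds, unhelmeted cyclists = 435/1752 = 0.2483
OR = 0.1990 / 0.2483 = 0.801

OR: 0.801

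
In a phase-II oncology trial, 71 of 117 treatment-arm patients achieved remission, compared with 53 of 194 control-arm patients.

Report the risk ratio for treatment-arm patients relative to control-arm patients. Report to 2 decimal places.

2.22

risk, treatment-arm patients = 71/117 = 0.6068
risk, control-arm patients = 53/194 = 0.2732
RR = 0.6068 / 0.2732 = 2.22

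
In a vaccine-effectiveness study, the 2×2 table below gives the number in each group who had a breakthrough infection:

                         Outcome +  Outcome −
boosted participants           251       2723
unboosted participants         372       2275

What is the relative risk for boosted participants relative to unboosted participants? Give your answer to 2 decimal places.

RR: 0.60

risk, boosted participants = 251/2974 = 0.0844
risk, unboosted participants = 372/2647 = 0.1405
RR = 0.0844 / 0.1405 = 0.60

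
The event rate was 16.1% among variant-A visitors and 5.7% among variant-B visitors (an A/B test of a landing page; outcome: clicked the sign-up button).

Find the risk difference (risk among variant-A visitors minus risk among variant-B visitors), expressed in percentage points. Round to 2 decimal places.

10.40

risk difference = 0.1610 − 0.0570 = 0.1040 → 10.40 percentage points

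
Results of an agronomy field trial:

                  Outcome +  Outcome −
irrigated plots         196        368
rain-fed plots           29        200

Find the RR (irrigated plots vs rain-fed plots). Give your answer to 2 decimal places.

2.74

risk, irrigated plots = 196/564 = 0.3475
risk, rain-fed plots = 29/229 = 0.1266
RR = 0.3475 / 0.1266 = 2.74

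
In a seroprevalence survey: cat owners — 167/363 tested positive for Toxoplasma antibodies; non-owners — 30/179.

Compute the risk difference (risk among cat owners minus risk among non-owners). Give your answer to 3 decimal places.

risk, cat owners = 167/363 = 0.4601
risk, non-owners = 30/179 = 0.1676
risk difference = 0.4601 − 0.1676 = 0.292

RD = 0.292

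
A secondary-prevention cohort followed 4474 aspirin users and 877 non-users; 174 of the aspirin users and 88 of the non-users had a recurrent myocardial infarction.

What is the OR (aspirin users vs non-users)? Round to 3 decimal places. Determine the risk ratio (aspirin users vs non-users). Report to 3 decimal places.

OR = (174 × 789) / (4300 × 88) = 137286/378400 ≈ 0.363
risk, aspirin users = 174/4474 = 0.03889
risk, non-users = 88/877 = 0.10034
RR = 0.03889 / 0.10034 = 0.388

OR = 0.363; RR = 0.388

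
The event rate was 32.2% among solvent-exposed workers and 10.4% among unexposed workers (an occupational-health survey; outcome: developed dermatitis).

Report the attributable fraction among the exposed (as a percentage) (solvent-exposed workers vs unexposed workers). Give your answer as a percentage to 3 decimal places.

AR% = (0.3220 − 0.1040) / 0.3220 = 0.6770 → 67.702%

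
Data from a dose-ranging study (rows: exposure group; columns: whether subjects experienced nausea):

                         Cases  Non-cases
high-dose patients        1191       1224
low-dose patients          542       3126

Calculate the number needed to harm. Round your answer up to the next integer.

risk, high-dose patients = 1191/2415 = 0.493168
risk, low-dose patients = 542/3668 = 0.147764
absolute risk difference = 0.345403
1 / 0.345403 = 2.895 → round up → 3

3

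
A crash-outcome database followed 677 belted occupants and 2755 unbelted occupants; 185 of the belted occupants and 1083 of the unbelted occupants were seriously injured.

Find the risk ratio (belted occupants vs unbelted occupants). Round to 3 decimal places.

0.695

risk, belted occupants = 185/677 = 0.2733
risk, unbelted occupants = 1083/2755 = 0.3931
RR = 0.2733 / 0.3931 = 0.695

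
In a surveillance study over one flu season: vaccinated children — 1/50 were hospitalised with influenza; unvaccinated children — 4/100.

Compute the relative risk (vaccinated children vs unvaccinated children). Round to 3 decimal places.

risk, vaccinated children = 1/50 = 0.02000
risk, unvaccinated children = 4/100 = 0.04000
RR = 0.02000 / 0.04000 = 0.500

RR ≈ 0.500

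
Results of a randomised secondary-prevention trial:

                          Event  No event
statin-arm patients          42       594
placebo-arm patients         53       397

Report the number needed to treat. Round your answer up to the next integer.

20

risk, statin-arm patients = 42/636 = 0.066038
risk, placebo-arm patients = 53/450 = 0.117778
absolute risk difference = 0.051740
1 / 0.051740 = 19.327 → round up → 20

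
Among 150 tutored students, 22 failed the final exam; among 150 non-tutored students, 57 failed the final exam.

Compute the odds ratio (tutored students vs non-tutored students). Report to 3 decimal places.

0.280

odds, tutored students = 22/128 = 0.1719
odds, non-tutored students = 57/93 = 0.6129
OR = 0.1719 / 0.6129 = 0.280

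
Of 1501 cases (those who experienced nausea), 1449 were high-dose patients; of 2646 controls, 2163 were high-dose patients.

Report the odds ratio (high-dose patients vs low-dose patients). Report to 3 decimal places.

OR = (1449 × 483) / (2163 × 52) = 699867/112476 ≈ 6.222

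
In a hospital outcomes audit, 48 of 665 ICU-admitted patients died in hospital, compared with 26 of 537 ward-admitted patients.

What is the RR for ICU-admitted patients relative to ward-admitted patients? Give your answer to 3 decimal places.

risk, ICU-admitted patients = 48/665 = 0.07218
risk, ward-admitted patients = 26/537 = 0.04842
RR = 0.07218 / 0.04842 = 1.491

1.491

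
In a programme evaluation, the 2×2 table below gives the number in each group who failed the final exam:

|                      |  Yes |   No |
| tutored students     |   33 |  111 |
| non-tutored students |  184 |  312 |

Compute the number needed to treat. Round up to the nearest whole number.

8

risk, tutored students = 33/144 = 0.229167
risk, non-tutored students = 184/496 = 0.370968
absolute risk difference = 0.141801
1 / 0.141801 = 7.052 → round up → 8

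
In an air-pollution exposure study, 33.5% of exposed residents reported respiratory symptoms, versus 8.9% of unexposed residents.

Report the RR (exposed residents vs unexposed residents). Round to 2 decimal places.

RR = 0.3350 / 0.0890 = 3.76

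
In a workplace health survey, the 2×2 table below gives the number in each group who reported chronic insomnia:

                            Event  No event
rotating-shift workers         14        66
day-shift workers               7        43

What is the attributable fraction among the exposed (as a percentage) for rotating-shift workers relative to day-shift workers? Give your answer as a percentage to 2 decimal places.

AR%: 20.00%

risk, rotating-shift workers = 14/80 = 0.1750
risk, day-shift workers = 7/50 = 0.1400
AR% = (0.1750 − 0.1400) / 0.1750 = 0.2000 → 20.00%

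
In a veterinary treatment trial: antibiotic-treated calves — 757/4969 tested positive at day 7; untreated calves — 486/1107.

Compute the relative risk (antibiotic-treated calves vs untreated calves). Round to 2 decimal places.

risk, antibiotic-treated calves = 757/4969 = 0.1523
risk, untreated calves = 486/1107 = 0.4390
RR = 0.1523 / 0.4390 = 0.35

RR: 0.35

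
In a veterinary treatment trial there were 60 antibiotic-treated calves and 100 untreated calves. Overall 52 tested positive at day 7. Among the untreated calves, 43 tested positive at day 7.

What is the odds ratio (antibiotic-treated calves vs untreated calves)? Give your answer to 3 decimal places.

OR = 0.234

antibiotic-treated calves with the outcome: 52 − 43 = 9
antibiotic-treated calves without the outcome: 60 − 9 = 51
untreated calves without the outcome: 100 − 43 = 57
odds, antibiotic-treated calves = 9/51 = 0.1765
odds, untreated calves = 43/57 = 0.7544
OR = 0.1765 / 0.7544 = 0.234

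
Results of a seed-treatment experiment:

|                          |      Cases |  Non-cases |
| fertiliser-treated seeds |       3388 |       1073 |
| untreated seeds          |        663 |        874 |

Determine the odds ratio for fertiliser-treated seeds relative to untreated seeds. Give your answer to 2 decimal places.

OR = (3388 × 874) / (1073 × 663) = 2961112/711399 ≈ 4.16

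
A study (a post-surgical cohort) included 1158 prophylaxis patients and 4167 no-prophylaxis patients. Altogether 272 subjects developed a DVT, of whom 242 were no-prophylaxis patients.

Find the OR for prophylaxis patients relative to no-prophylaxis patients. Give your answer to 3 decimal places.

0.431

prophylaxis patients with the outcome: 272 − 242 = 30
prophylaxis patients without the outcome: 1158 − 30 = 1128
no-prophylaxis patients without the outcome: 4167 − 242 = 3925
odds, prophylaxis patients = 30/1128 = 0.02660
odds, no-prophylaxis patients = 242/3925 = 0.06166
OR = 0.02660 / 0.06166 = 0.431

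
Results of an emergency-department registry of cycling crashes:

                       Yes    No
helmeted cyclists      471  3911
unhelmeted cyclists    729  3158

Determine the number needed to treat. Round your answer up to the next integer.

13

risk, helmeted cyclists = 471/4382 = 0.107485
risk, unhelmeted cyclists = 729/3887 = 0.187548
absolute risk difference = 0.080063
1 / 0.080063 = 12.490 → round up → 13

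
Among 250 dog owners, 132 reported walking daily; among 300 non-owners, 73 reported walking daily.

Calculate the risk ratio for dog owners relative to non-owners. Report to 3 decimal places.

risk, dog owners = 132/250 = 0.5280
risk, non-owners = 73/300 = 0.2433
RR = 0.5280 / 0.2433 = 2.170

2.170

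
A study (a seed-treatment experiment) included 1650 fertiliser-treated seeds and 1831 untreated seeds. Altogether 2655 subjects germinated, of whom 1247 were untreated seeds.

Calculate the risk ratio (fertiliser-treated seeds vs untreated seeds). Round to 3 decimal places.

RR = 1.253

fertiliser-treated seeds with the outcome: 2655 − 1247 = 1408
fertiliser-treated seeds without the outcome: 1650 − 1408 = 242
untreated seeds without the outcome: 1831 − 1247 = 584
risk, fertiliser-treated seeds = 1408/1650 = 0.8533
risk, untreated seeds = 1247/1831 = 0.6810
RR = 0.8533 / 0.6810 = 1.253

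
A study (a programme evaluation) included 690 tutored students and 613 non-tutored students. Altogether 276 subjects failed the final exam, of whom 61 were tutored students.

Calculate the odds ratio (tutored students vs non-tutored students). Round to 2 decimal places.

OR = 0.18

tutored students without the outcome: 690 − 61 = 629
non-tutored students with the outcome: 276 − 61 = 215
non-tutored students without the outcome: 613 − 215 = 398
odds, tutored students = 61/629 = 0.0970
odds, non-tutored students = 215/398 = 0.5402
OR = 0.0970 / 0.5402 = 0.18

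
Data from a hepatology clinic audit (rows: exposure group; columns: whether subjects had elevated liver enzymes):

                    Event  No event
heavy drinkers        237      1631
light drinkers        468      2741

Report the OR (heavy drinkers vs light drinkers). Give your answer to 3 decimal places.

OR = (237 × 2741) / (1631 × 468) = 649617/763308 ≈ 0.851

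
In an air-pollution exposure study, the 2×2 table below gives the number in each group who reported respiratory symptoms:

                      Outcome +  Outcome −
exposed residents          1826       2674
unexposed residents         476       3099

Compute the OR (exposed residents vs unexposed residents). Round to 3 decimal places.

OR = (1826 × 3099) / (2674 × 476) = 5658774/1272824 ≈ 4.446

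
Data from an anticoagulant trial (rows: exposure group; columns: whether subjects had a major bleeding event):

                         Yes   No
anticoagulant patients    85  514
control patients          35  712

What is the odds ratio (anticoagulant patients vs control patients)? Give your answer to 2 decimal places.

OR = (85 × 712) / (514 × 35) = 60520/17990 ≈ 3.36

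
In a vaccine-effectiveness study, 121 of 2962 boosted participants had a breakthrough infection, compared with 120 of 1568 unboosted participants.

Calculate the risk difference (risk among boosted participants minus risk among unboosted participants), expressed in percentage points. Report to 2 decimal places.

-3.57

risk, boosted participants = 121/2962 = 0.04085
risk, unboosted participants = 120/1568 = 0.07653
risk difference = 0.04085 − 0.07653 = -0.03568 → -3.57 percentage points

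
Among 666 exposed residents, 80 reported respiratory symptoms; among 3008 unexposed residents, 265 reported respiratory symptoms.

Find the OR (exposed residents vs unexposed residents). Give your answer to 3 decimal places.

odds, exposed residents = 80/586 = 0.1365
odds, unexposed residents = 265/2743 = 0.0966
OR = 0.1365 / 0.0966 = 1.413

OR: 1.413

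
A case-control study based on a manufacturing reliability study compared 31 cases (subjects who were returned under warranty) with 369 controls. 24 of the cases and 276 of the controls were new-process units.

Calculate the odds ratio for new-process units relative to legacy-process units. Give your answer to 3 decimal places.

OR = (24 × 93) / (276 × 7) = 2232/1932 ≈ 1.155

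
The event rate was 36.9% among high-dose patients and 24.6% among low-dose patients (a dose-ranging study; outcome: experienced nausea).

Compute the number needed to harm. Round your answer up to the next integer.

NNH: 9

absolute risk difference = 0.123000
1 / 0.123000 = 8.130 → round up → 9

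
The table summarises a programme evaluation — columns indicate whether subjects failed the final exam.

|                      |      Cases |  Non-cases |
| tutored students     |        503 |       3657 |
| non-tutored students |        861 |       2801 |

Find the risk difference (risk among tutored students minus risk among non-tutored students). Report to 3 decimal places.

RD = -0.114

risk, tutored students = 503/4160 = 0.1209
risk, non-tutored students = 861/3662 = 0.2351
risk difference = 0.1209 − 0.2351 = -0.114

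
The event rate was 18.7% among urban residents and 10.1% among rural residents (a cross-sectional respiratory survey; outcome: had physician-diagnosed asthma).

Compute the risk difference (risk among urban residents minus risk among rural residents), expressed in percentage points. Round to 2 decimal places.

RD = 8.60

risk difference = 0.1870 − 0.1010 = 0.0860 → 8.60 percentage points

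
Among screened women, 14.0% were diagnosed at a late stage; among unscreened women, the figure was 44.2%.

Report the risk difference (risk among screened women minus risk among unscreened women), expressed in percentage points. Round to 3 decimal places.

risk difference = 0.1400 − 0.4420 = -0.3020 → -30.200 percentage points

-30.200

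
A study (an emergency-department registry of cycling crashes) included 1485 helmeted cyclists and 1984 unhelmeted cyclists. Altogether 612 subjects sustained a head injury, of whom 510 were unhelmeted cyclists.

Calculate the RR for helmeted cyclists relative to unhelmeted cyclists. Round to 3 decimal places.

helmeted cyclists with the outcome: 612 − 510 = 102
helmeted cyclists without the outcome: 1485 − 102 = 1383
unhelmeted cyclists without the outcome: 1984 − 510 = 1474
risk, helmeted cyclists = 102/1485 = 0.0687
risk, unhelmeted cyclists = 510/1984 = 0.2571
RR = 0.0687 / 0.2571 = 0.267

0.267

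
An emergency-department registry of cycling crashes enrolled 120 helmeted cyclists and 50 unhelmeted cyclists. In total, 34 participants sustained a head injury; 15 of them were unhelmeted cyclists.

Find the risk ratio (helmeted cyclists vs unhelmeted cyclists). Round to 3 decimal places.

helmeted cyclists with the outcome: 34 − 15 = 19
helmeted cyclists without the outcome: 120 − 19 = 101
unhelmeted cyclists without the outcome: 50 − 15 = 35
risk, helmeted cyclists = 19/120 = 0.1583
risk, unhelmeted cyclists = 15/50 = 0.3000
RR = 0.1583 / 0.3000 = 0.528

0.528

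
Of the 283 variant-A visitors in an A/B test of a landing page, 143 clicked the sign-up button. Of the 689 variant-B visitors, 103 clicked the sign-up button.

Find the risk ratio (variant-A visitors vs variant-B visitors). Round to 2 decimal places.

risk, variant-A visitors = 143/283 = 0.5053
risk, variant-B visitors = 103/689 = 0.1495
RR = 0.5053 / 0.1495 = 3.38

3.38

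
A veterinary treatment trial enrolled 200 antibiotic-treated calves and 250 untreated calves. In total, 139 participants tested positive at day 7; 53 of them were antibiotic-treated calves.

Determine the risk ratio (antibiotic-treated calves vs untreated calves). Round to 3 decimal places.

antibiotic-treated calves without the outcome: 200 − 53 = 147
untreated calves with the outcome: 139 − 53 = 86
untreated calves without the outcome: 250 − 86 = 164
risk, antibiotic-treated calves = 53/200 = 0.2650
risk, untreated calves = 86/250 = 0.3440
RR = 0.2650 / 0.3440 = 0.770

RR: 0.770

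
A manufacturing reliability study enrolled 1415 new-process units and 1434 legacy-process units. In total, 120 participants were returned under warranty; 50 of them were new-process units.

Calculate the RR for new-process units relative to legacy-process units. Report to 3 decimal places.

new-process units without the outcome: 1415 − 50 = 1365
legacy-process units with the outcome: 120 − 50 = 70
legacy-process units without the outcome: 1434 − 70 = 1364
risk, new-process units = 50/1415 = 0.03534
risk, legacy-process units = 70/1434 = 0.04881
RR = 0.03534 / 0.04881 = 0.724

RR: 0.724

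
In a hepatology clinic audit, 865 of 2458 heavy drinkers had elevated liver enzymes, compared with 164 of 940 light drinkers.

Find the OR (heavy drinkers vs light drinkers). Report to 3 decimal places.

OR = (865 × 776) / (1593 × 164) = 671240/261252 ≈ 2.569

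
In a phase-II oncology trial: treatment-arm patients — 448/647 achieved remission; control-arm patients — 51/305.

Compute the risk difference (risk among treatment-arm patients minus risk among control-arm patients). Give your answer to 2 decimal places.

0.53

risk, treatment-arm patients = 448/647 = 0.6924
risk, control-arm patients = 51/305 = 0.1672
risk difference = 0.6924 − 0.1672 = 0.53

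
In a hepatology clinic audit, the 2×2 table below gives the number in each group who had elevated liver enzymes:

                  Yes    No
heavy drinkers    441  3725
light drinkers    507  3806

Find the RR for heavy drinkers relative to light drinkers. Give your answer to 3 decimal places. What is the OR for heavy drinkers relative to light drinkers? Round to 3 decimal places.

risk, heavy drinkers = 441/4166 = 0.1059
risk, light drinkers = 507/4313 = 0.1176
RR = 0.1059 / 0.1176 = 0.901
OR = (441 × 3806) / (3725 × 507) = 1678446/1888575 ≈ 0.889

RR = 0.901; OR = 0.889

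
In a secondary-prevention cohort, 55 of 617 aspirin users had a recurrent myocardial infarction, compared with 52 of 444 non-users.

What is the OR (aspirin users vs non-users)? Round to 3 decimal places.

OR = (55 × 392) / (562 × 52) = 21560/29224 ≈ 0.738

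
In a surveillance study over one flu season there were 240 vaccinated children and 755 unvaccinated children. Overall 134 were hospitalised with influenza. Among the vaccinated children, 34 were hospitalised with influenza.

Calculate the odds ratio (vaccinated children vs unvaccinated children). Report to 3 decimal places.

vaccinated children without the outcome: 240 − 34 = 206
unvaccinated children with the outcome: 134 − 34 = 100
unvaccinated children without the outcome: 755 − 100 = 655
odds, vaccinated children = 34/206 = 0.1650
odds, unvaccinated children = 100/655 = 0.1527
OR = 0.1650 / 0.1527 = 1.081

OR: 1.081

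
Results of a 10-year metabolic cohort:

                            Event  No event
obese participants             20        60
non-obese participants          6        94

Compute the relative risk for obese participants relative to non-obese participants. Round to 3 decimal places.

risk, obese participants = 20/80 = 0.2500
risk, non-obese participants = 6/100 = 0.0600
RR = 0.2500 / 0.0600 = 4.167

RR: 4.167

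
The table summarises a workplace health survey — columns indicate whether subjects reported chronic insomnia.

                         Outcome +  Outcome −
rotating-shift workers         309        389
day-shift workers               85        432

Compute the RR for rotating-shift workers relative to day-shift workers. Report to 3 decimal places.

risk, rotating-shift workers = 309/698 = 0.4427
risk, day-shift workers = 85/517 = 0.1644
RR = 0.4427 / 0.1644 = 2.693

2.693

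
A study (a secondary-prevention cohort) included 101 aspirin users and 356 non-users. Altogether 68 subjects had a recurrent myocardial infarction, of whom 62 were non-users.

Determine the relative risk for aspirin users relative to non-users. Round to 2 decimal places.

RR ≈ 0.34

aspirin users with the outcome: 68 − 62 = 6
aspirin users without the outcome: 101 − 6 = 95
non-users without the outcome: 356 − 62 = 294
risk, aspirin users = 6/101 = 0.0594
risk, non-users = 62/356 = 0.1742
RR = 0.0594 / 0.1742 = 0.34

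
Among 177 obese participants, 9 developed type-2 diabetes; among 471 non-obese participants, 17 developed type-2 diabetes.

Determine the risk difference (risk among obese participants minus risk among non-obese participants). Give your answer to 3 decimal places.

risk, obese participants = 9/177 = 0.05085
risk, non-obese participants = 17/471 = 0.03609
risk difference = 0.05085 − 0.03609 = 0.015

RD = 0.015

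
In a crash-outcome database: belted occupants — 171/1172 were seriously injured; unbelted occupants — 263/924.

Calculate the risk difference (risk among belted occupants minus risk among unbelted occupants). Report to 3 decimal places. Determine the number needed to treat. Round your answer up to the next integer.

risk, belted occupants = 171/1172 = 0.1459
risk, unbelted occupants = 263/924 = 0.2846
risk difference = 0.1459 − 0.2846 = -0.139
absolute risk difference = 0.138728
1 / 0.138728 = 7.208 → round up → 8

RD = -0.139; NNT = 8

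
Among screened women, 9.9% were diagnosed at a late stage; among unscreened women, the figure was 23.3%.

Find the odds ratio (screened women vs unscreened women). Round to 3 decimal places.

odds, screened women = 0.0990/0.9010 = 0.1099
odds, unscreened women = 0.2330/0.7670 = 0.3038
OR = 0.1099 / 0.3038 = 0.362

0.362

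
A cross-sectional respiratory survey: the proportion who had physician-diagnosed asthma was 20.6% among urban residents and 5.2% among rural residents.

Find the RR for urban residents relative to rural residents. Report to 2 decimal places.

RR = 0.2060 / 0.0520 = 3.96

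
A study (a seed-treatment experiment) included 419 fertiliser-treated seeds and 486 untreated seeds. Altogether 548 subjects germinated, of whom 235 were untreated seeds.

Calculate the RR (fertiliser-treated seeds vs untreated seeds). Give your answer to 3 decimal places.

1.545

fertiliser-treated seeds with the outcome: 548 − 235 = 313
fertiliser-treated seeds without the outcome: 419 − 313 = 106
untreated seeds without the outcome: 486 − 235 = 251
risk, fertiliser-treated seeds = 313/419 = 0.7470
risk, untreated seeds = 235/486 = 0.4835
RR = 0.7470 / 0.4835 = 1.545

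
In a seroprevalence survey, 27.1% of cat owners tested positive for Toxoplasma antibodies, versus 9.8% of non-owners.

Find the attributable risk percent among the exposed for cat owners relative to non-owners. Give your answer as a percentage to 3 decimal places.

AR% = (0.2710 − 0.0980) / 0.2710 = 0.6384 → 63.838%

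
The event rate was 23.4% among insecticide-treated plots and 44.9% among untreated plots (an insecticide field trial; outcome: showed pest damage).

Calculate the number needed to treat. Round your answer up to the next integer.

absolute risk difference = 0.215000
1 / 0.215000 = 4.651 → round up → 5

5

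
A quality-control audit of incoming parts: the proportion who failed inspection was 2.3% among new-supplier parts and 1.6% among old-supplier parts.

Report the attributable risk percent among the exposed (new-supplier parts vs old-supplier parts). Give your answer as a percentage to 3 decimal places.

AR% = (0.02300 − 0.01600) / 0.02300 = 0.3043 → 30.435%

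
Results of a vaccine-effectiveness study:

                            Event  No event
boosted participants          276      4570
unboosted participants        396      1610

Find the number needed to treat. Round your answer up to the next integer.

NNT: 8

risk, boosted participants = 276/4846 = 0.056954
risk, unboosted participants = 396/2006 = 0.197408
absolute risk difference = 0.140454
1 / 0.140454 = 7.120 → round up → 8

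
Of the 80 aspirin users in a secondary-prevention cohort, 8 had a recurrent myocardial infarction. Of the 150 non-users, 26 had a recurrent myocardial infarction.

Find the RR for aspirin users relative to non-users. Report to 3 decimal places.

RR: 0.577

risk, aspirin users = 8/80 = 0.1000
risk, non-users = 26/150 = 0.1733
RR = 0.1000 / 0.1733 = 0.577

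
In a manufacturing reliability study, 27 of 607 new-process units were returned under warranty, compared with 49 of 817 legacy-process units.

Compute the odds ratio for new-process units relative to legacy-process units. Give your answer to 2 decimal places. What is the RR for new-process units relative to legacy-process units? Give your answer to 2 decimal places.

OR = (27 × 768) / (580 × 49) = 20736/28420 ≈ 0.73
risk, new-process units = 27/607 = 0.04448
risk, legacy-process units = 49/817 = 0.05998
RR = 0.04448 / 0.05998 = 0.74

OR = 0.73; RR = 0.74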